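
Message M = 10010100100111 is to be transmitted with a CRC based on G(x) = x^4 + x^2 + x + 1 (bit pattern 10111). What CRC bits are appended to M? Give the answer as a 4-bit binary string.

Append 4 zeros: 100101001001110000. Divide by 10111 (XOR where the leading bit is 1):
  pos 0: 10010 XOR 10111 = 00101
  pos 2: 10110 XOR 10111 = 00001
  pos 6: 10100 XOR 10111 = 00011
  pos 9: 11111 XOR 10111 = 01000
  pos 10: 10000 XOR 10111 = 00111
  pos 12: 11100 XOR 10111 = 01011
  pos 13: 10110 XOR 10111 = 00001
Remainder (last 4 bits) = 0001. This is the CRC / FCS.

0001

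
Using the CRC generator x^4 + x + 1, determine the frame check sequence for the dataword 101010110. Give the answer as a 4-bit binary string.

0111

Append 4 zeros: 1010101100000. Divide by 10011 (XOR where the leading bit is 1):
  pos 0: 10101 XOR 10011 = 00110
  pos 2: 11001 XOR 10011 = 01010
  pos 3: 10101 XOR 10011 = 00110
  pos 5: 11000 XOR 10011 = 01011
  pos 6: 10110 XOR 10011 = 00101
  pos 8: 10100 XOR 10011 = 00111
Remainder (last 4 bits) = 0111. This is the CRC / FCS.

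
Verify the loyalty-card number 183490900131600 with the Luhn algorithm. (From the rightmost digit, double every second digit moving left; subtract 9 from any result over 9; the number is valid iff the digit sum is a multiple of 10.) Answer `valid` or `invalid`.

From the right, keep odd positions and double even positions (subtract 9 from any doubled value over 9):
  doubled (positions 2,4,...): 0 2 2 0 0 8 7 → sum 19
  kept (positions 1,3,...): 0 6 3 0 9 9 3 1 → sum 31
Total = 50.
50 mod 10 = 0, so the number is valid.

valid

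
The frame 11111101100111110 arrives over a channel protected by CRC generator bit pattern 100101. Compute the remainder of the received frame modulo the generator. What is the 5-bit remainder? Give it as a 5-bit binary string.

Modulo-2 division of 11111101100111110 by 100101:
  pos 0: 111111 XOR 100101 = 011010
  pos 1: 110100 XOR 100101 = 010001
  pos 2: 100011 XOR 100101 = 000110
  pos 5: 110100 XOR 100101 = 010001
  pos 6: 100011 XOR 100101 = 000110
  pos 9: 110111 XOR 100101 = 010010
  pos 10: 100101 XOR 100101 = 000000
Remainder = 00000 (zero — the frame passes the CRC check).

00000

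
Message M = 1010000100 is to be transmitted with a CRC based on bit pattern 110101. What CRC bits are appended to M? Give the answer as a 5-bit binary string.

01101

Append 5 zeros: 101000010000000. Divide by 110101 (XOR where the leading bit is 1):
  pos 0: 101000 XOR 110101 = 011101
  pos 1: 111010 XOR 110101 = 001111
  pos 3: 111110 XOR 110101 = 001011
  pos 5: 101100 XOR 110101 = 011001
  pos 6: 110010 XOR 110101 = 000111
  pos 9: 111000 XOR 110101 = 001101
Remainder (last 5 bits) = 01101. This is the CRC / FCS.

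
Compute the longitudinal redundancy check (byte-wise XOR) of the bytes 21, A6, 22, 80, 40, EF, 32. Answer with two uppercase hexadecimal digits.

XOR the bytes together:
  start with 0x21
  0x21 ⊕ 0xA6 = 0x87
  0x87 ⊕ 0x22 = 0xA5
  0xA5 ⊕ 0x80 = 0x25
  0x25 ⊕ 0x40 = 0x65
  0x65 ⊕ 0xEF = 0x8A
  0x8A ⊕ 0x32 = 0xB8

B8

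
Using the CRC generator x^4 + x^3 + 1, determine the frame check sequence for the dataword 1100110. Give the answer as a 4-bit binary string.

1011

Append 4 zeros: 11001100000. Divide by 11001 (XOR where the leading bit is 1):
  pos 0: 11001 XOR 11001 = 00000
  pos 5: 10000 XOR 11001 = 01001
  pos 6: 10010 XOR 11001 = 01011
Remainder (last 4 bits) = 1011. This is the CRC / FCS.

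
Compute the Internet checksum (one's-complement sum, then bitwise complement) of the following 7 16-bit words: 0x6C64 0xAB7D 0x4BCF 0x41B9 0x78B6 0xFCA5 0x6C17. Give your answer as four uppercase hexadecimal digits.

7921

One's-complement addition (fold any carry out of bit 15 back into bit 0):
  0x6C64 + 0xAB7D = 0x117E1 → wrap carry → 0x17E2
  0x17E2 + 0x4BCF = 0x063B1
  0x63B1 + 0x41B9 = 0x0A56A
  0xA56A + 0x78B6 = 0x11E20 → wrap carry → 0x1E21
  0x1E21 + 0xFCA5 = 0x11AC6 → wrap carry → 0x1AC7
  0x1AC7 + 0x6C17 = 0x086DE
One's-complement sum = 0x86DE.
Checksum = ~0x86DE & 0xFFFF = 0x7921.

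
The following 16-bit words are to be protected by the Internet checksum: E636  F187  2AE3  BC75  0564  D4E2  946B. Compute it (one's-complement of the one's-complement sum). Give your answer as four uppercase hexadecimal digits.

One's-complement addition (fold any carry out of bit 15 back into bit 0):
  0xE636 + 0xF187 = 0x1D7BD → wrap carry → 0xD7BE
  0xD7BE + 0x2AE3 = 0x102A1 → wrap carry → 0x02A2
  0x02A2 + 0xBC75 = 0x0BF17
  0xBF17 + 0x0564 = 0x0C47B
  0xC47B + 0xD4E2 = 0x1995D → wrap carry → 0x995E
  0x995E + 0x946B = 0x12DC9 → wrap carry → 0x2DCA
One's-complement sum = 0x2DCA.
Checksum = ~0x2DCA & 0xFFFF = 0xD235.

D235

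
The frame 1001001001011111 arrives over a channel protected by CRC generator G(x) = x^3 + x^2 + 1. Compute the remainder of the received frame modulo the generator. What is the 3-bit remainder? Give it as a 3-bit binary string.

110

Modulo-2 division of 1001001001011111 by 1101:
  pos 0: 1001 XOR 1101 = 0100
  pos 1: 1000 XOR 1101 = 0101
  pos 2: 1010 XOR 1101 = 0111
  pos 3: 1111 XOR 1101 = 0010
  pos 5: 1000 XOR 1101 = 0101
  pos 6: 1011 XOR 1101 = 0110
  pos 7: 1100 XOR 1101 = 0001
  pos 10: 1111 XOR 1101 = 0010
  pos 12: 1011 XOR 1101 = 0110
Remainder = 110 (nonzero — an error is detected).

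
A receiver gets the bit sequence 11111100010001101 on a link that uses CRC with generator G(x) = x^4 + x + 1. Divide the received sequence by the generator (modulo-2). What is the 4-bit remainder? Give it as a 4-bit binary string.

Modulo-2 division of 11111100010001101 by 10011:
  pos 0: 11111 XOR 10011 = 01100
  pos 1: 11001 XOR 10011 = 01010
  pos 2: 10100 XOR 10011 = 00111
  pos 4: 11100 XOR 10011 = 01111
  pos 5: 11111 XOR 10011 = 01100
  pos 6: 11000 XOR 10011 = 01011
  pos 7: 10110 XOR 10011 = 00101
  pos 9: 10101 XOR 10011 = 00110
  pos 11: 11010 XOR 10011 = 01001
  pos 12: 10011 XOR 10011 = 00000
Remainder = 0000 (zero — the frame passes the CRC check).

0000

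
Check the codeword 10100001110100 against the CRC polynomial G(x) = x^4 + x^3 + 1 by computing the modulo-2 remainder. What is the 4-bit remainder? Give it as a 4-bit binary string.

0010

Modulo-2 division of 10100001110100 by 11001:
  pos 0: 10100 XOR 11001 = 01101
  pos 1: 11010 XOR 11001 = 00011
  pos 4: 11011 XOR 11001 = 00010
  pos 7: 10101 XOR 11001 = 01100
  pos 8: 11000 XOR 11001 = 00001
Remainder = 0010 (nonzero — an error is detected).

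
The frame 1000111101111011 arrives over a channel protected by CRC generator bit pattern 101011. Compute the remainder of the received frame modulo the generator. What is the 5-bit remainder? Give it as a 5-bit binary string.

Modulo-2 division of 1000111101111011 by 101011:
  pos 0: 100011 XOR 101011 = 001000
  pos 2: 100011 XOR 101011 = 001000
  pos 4: 100001 XOR 101011 = 001010
  pos 6: 101011 XOR 101011 = 000000
Remainder = 01011 (nonzero — an error is detected).

01011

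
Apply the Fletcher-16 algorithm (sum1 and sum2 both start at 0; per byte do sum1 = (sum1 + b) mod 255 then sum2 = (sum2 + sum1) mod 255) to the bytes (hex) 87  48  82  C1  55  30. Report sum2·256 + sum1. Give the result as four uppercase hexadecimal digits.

Running sums (mod 255):
  after byte 0 (87): sum1=135, sum2=135
  after byte 1 (48): sum1=207, sum2=87
  after byte 2 (82): sum1=82, sum2=169
  after byte 3 (C1): sum1=20, sum2=189
  after byte 4 (55): sum1=105, sum2=39
  after byte 5 (30): sum1=153, sum2=192
Checksum = sum2·256 + sum1 = 192·256 + 153 = 49305 = 0xC099.

C099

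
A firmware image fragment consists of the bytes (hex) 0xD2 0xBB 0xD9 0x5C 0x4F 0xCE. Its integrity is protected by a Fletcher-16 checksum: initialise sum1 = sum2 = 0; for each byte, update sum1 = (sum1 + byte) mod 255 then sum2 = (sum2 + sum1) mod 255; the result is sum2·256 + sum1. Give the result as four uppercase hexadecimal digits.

85E2

Running sums (mod 255):
  after byte 0 (0xD2): sum1=210, sum2=210
  after byte 1 (0xBB): sum1=142, sum2=97
  after byte 2 (0xD9): sum1=104, sum2=201
  after byte 3 (0x5C): sum1=196, sum2=142
  after byte 4 (0x4F): sum1=20, sum2=162
  after byte 5 (0xCE): sum1=226, sum2=133
Checksum = sum2·256 + sum1 = 133·256 + 226 = 34274 = 0x85E2.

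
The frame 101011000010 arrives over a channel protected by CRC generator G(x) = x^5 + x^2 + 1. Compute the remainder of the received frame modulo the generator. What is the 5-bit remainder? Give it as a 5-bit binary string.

00001

Modulo-2 division of 101011000010 by 100101:
  pos 0: 101011 XOR 100101 = 001110
  pos 2: 111000 XOR 100101 = 011101
  pos 3: 111010 XOR 100101 = 011111
  pos 4: 111110 XOR 100101 = 011011
  pos 5: 110111 XOR 100101 = 010010
  pos 6: 100100 XOR 100101 = 000001
Remainder = 00001 (nonzero — an error is detected).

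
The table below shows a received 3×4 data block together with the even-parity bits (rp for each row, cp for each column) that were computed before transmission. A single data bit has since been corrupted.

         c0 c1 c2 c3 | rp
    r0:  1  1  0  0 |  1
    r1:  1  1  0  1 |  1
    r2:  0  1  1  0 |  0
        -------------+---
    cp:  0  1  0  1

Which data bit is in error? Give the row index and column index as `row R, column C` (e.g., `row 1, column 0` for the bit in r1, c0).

Recompute each row's even parity and compare to rp:
  r0: data parity 0, sent rp 1 → mismatch
  r1: data parity 1, sent rp 1 → ok
  r2: data parity 0, sent rp 0 → ok
Recompute each column's even parity and compare to cp:
  c0: data parity 0, sent cp 0 → ok
  c1: data parity 1, sent cp 1 → ok
  c2: data parity 1, sent cp 0 → mismatch
  c3: data parity 1, sent cp 1 → ok
Exactly one row (r0) and one column (c2) fail → the flipped bit is at their intersection.

row 0, column 2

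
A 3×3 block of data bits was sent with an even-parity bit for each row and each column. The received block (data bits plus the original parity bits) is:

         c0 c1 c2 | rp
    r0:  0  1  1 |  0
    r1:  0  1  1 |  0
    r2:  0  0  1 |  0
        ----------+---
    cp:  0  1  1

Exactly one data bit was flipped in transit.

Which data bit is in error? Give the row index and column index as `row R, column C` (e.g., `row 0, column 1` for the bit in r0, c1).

Recompute each row's even parity and compare to rp:
  r0: data parity 0, sent rp 0 → ok
  r1: data parity 0, sent rp 0 → ok
  r2: data parity 1, sent rp 0 → mismatch
Recompute each column's even parity and compare to cp:
  c0: data parity 0, sent cp 0 → ok
  c1: data parity 0, sent cp 1 → mismatch
  c2: data parity 1, sent cp 1 → ok
Exactly one row (r2) and one column (c1) fail → the flipped bit is at their intersection.

row 2, column 1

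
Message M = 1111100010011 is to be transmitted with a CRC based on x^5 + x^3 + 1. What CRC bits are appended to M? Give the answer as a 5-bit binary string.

Append 5 zeros: 111110001001100000. Divide by 101001 (XOR where the leading bit is 1):
  pos 0: 111110 XOR 101001 = 010111
  pos 1: 101110 XOR 101001 = 000111
  pos 4: 111010 XOR 101001 = 010011
  pos 5: 100110 XOR 101001 = 001111
  pos 7: 111111 XOR 101001 = 010110
  pos 8: 101100 XOR 101001 = 000101
  pos 11: 101000 XOR 101001 = 000001
Remainder (last 5 bits) = 00010. This is the CRC / FCS.

00010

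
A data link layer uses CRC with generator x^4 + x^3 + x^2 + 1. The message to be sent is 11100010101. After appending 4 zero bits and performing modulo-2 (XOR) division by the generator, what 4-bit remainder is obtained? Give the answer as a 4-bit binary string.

1001

Append 4 zeros: 111000101010000. Divide by 11101 (XOR where the leading bit is 1):
  pos 0: 11100 XOR 11101 = 00001
  pos 4: 10101 XOR 11101 = 01000
  pos 5: 10000 XOR 11101 = 01101
  pos 6: 11011 XOR 11101 = 00110
  pos 8: 11000 XOR 11101 = 00101
  pos 10: 10100 XOR 11101 = 01001
Remainder (last 4 bits) = 1001. This is the CRC / FCS.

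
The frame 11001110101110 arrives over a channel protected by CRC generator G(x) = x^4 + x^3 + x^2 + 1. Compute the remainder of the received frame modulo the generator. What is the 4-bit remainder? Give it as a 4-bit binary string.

Modulo-2 division of 11001110101110 by 11101:
  pos 0: 11001 XOR 11101 = 00100
  pos 2: 10011 XOR 11101 = 01110
  pos 3: 11100 XOR 11101 = 00001
  pos 7: 11011 XOR 11101 = 00110
  pos 9: 11010 XOR 11101 = 00111
Remainder = 0111 (nonzero — an error is detected).

0111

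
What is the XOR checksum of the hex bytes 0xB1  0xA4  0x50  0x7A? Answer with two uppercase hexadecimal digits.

XOR the bytes together:
  start with 0xB1
  0xB1 ⊕ 0xA4 = 0x15
  0x15 ⊕ 0x50 = 0x45
  0x45 ⊕ 0x7A = 0x3F

3F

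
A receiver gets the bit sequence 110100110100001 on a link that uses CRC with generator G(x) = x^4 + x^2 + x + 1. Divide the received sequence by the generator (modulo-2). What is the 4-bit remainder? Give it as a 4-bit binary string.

Modulo-2 division of 110100110100001 by 10111:
  pos 0: 11010 XOR 10111 = 01101
  pos 1: 11010 XOR 10111 = 01101
  pos 2: 11011 XOR 10111 = 01100
  pos 3: 11001 XOR 10111 = 01110
  pos 4: 11100 XOR 10111 = 01011
  pos 5: 10111 XOR 10111 = 00000
Remainder = 0001 (nonzero — an error is detected).

0001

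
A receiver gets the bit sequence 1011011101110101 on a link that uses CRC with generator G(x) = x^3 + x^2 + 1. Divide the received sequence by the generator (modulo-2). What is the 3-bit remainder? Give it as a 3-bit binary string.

011

Modulo-2 division of 1011011101110101 by 1101:
  pos 0: 1011 XOR 1101 = 0110
  pos 1: 1100 XOR 1101 = 0001
  pos 4: 1111 XOR 1101 = 0010
  pos 6: 1001 XOR 1101 = 0100
  pos 7: 1001 XOR 1101 = 0100
  pos 8: 1001 XOR 1101 = 0100
  pos 9: 1000 XOR 1101 = 0101
  pos 10: 1011 XOR 1101 = 0110
  pos 11: 1100 XOR 1101 = 0001
Remainder = 011 (nonzero — an error is detected).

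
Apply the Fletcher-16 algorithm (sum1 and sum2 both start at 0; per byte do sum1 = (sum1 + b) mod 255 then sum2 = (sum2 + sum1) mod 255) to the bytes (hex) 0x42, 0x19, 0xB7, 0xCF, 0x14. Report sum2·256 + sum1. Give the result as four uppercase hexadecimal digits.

8AF6

Running sums (mod 255):
  after byte 0 (0x42): sum1=66, sum2=66
  after byte 1 (0x19): sum1=91, sum2=157
  after byte 2 (0xB7): sum1=19, sum2=176
  after byte 3 (0xCF): sum1=226, sum2=147
  after byte 4 (0x14): sum1=246, sum2=138
Checksum = sum2·256 + sum1 = 138·256 + 246 = 35574 = 0x8AF6.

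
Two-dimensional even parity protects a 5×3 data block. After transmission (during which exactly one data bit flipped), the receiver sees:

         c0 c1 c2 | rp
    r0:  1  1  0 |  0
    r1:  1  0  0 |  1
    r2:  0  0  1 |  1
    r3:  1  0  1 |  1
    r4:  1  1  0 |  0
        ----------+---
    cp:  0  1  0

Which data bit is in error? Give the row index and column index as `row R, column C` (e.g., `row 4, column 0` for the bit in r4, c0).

row 3, column 1

Recompute each row's even parity and compare to rp:
  r0: data parity 0, sent rp 0 → ok
  r1: data parity 1, sent rp 1 → ok
  r2: data parity 1, sent rp 1 → ok
  r3: data parity 0, sent rp 1 → mismatch
  r4: data parity 0, sent rp 0 → ok
Recompute each column's even parity and compare to cp:
  c0: data parity 0, sent cp 0 → ok
  c1: data parity 0, sent cp 1 → mismatch
  c2: data parity 0, sent cp 0 → ok
Exactly one row (r3) and one column (c1) fail → the flipped bit is at their intersection.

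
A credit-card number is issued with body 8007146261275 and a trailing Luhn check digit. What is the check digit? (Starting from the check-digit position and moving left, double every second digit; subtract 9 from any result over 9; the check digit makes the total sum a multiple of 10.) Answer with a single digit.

Partial digits right→left: 5 7 2 1 6 2 6 4 1 7 0 0 8
Double every second digit counting from the check-digit position (so the 1st, 3rd, 5th, ... of the partial from the right).
  doubled (with −9 where >9): 1 4 3 3 2 0 7 → sum 20
  kept as-is: 7 1 2 4 7 0 → sum 21
Total = 20 + 21 = 41.
Check digit = (10 − (41 mod 10)) mod 10 = 9.

9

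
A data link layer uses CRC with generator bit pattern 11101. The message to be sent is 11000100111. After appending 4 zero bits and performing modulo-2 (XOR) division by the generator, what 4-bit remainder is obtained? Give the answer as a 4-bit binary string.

1111

Append 4 zeros: 110001001110000. Divide by 11101 (XOR where the leading bit is 1):
  pos 0: 11000 XOR 11101 = 00101
  pos 2: 10110 XOR 11101 = 01011
  pos 3: 10110 XOR 11101 = 01011
  pos 4: 10111 XOR 11101 = 01010
  pos 5: 10101 XOR 11101 = 01000
  pos 6: 10001 XOR 11101 = 01100
  pos 7: 11000 XOR 11101 = 00101
  pos 9: 10100 XOR 11101 = 01001
  pos 10: 10010 XOR 11101 = 01111
Remainder (last 4 bits) = 1111. This is the CRC / FCS.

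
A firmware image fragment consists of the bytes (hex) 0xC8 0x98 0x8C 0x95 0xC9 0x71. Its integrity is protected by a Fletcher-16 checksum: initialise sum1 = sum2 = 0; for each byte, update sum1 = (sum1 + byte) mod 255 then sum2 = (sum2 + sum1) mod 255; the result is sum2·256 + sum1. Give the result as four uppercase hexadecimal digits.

A7BE

Running sums (mod 255):
  after byte 0 (0xC8): sum1=200, sum2=200
  after byte 1 (0x98): sum1=97, sum2=42
  after byte 2 (0x8C): sum1=237, sum2=24
  after byte 3 (0x95): sum1=131, sum2=155
  after byte 4 (0xC9): sum1=77, sum2=232
  after byte 5 (0x71): sum1=190, sum2=167
Checksum = sum2·256 + sum1 = 167·256 + 190 = 42942 = 0xA7BE.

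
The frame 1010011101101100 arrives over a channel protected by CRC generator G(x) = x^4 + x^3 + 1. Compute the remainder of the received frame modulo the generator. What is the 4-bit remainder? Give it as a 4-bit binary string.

1110

Modulo-2 division of 1010011101101100 by 11001:
  pos 0: 10100 XOR 11001 = 01101
  pos 1: 11011 XOR 11001 = 00010
  pos 4: 10110 XOR 11001 = 01111
  pos 5: 11111 XOR 11001 = 00110
  pos 7: 11010 XOR 11001 = 00011
  pos 10: 11110 XOR 11001 = 00111
Remainder = 1110 (nonzero — an error is detected).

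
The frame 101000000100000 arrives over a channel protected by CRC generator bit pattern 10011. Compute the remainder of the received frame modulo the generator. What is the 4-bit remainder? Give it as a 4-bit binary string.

0000

Modulo-2 division of 101000000100000 by 10011:
  pos 0: 10100 XOR 10011 = 00111
  pos 2: 11100 XOR 10011 = 01111
  pos 3: 11110 XOR 10011 = 01101
  pos 4: 11010 XOR 10011 = 01001
  pos 5: 10011 XOR 10011 = 00000
Remainder = 0000 (zero — the frame passes the CRC check).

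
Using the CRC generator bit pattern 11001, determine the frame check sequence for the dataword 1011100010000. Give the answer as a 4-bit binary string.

Append 4 zeros: 10111000100000000. Divide by 11001 (XOR where the leading bit is 1):
  pos 0: 10111 XOR 11001 = 01110
  pos 1: 11100 XOR 11001 = 00101
  pos 3: 10100 XOR 11001 = 01101
  pos 4: 11011 XOR 11001 = 00010
  pos 7: 10000 XOR 11001 = 01001
  pos 8: 10010 XOR 11001 = 01011
  pos 9: 10110 XOR 11001 = 01111
  pos 10: 11110 XOR 11001 = 00111
  pos 12: 11100 XOR 11001 = 00101
Remainder (last 4 bits) = 0101. This is the CRC / FCS.

0101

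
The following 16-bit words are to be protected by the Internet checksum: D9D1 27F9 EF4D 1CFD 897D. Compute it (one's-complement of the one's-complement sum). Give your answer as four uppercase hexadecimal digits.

686C

One's-complement addition (fold any carry out of bit 15 back into bit 0):
  0xD9D1 + 0x27F9 = 0x101CA → wrap carry → 0x01CB
  0x01CB + 0xEF4D = 0x0F118
  0xF118 + 0x1CFD = 0x10E15 → wrap carry → 0x0E16
  0x0E16 + 0x897D = 0x09793
One's-complement sum = 0x9793.
Checksum = ~0x9793 & 0xFFFF = 0x686C.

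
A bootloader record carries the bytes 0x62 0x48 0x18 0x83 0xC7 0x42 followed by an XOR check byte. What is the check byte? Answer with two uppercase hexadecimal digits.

XOR the bytes together:
  start with 0x62
  0x62 ⊕ 0x48 = 0x2A
  0x2A ⊕ 0x18 = 0x32
  0x32 ⊕ 0x83 = 0xB1
  0xB1 ⊕ 0xC7 = 0x76
  0x76 ⊕ 0x42 = 0x34

34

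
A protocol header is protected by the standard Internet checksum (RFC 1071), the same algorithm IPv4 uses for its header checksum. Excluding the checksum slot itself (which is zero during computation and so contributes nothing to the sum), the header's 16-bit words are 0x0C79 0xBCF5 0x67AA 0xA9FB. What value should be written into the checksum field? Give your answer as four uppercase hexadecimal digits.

One's-complement addition (fold any carry out of bit 15 back into bit 0):
  0x0C79 + 0xBCF5 = 0x0C96E
  0xC96E + 0x67AA = 0x13118 → wrap carry → 0x3119
  0x3119 + 0xA9FB = 0x0DB14
One's-complement sum = 0xDB14.
Checksum = ~0xDB14 & 0xFFFF = 0x24EB.

24EB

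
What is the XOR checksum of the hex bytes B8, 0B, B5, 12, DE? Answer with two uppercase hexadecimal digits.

XOR the bytes together:
  start with 0xB8
  0xB8 ⊕ 0x0B = 0xB3
  0xB3 ⊕ 0xB5 = 0x06
  0x06 ⊕ 0x12 = 0x14
  0x14 ⊕ 0xDE = 0xCA

CA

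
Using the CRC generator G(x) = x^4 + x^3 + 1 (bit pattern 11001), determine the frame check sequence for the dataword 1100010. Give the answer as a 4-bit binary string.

Append 4 zeros: 11000100000. Divide by 11001 (XOR where the leading bit is 1):
  pos 0: 11000 XOR 11001 = 00001
  pos 4: 11000 XOR 11001 = 00001
Remainder (last 4 bits) = 0100. This is the CRC / FCS.

0100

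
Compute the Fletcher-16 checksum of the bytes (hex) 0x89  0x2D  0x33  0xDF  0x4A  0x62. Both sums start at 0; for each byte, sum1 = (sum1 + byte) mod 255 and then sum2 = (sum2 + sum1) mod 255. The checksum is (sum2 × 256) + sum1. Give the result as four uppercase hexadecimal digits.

7E76

Running sums (mod 255):
  after byte 0 (0x89): sum1=137, sum2=137
  after byte 1 (0x2D): sum1=182, sum2=64
  after byte 2 (0x33): sum1=233, sum2=42
  after byte 3 (0xDF): sum1=201, sum2=243
  after byte 4 (0x4A): sum1=20, sum2=8
  after byte 5 (0x62): sum1=118, sum2=126
Checksum = sum2·256 + sum1 = 126·256 + 118 = 32374 = 0x7E76.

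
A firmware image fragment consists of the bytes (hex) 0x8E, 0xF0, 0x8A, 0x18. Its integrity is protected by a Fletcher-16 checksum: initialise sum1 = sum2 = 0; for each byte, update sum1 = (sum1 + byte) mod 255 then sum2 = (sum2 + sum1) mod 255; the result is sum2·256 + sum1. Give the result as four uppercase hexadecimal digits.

Running sums (mod 255):
  after byte 0 (0x8E): sum1=142, sum2=142
  after byte 1 (0xF0): sum1=127, sum2=14
  after byte 2 (0x8A): sum1=10, sum2=24
  after byte 3 (0x18): sum1=34, sum2=58
Checksum = sum2·256 + sum1 = 58·256 + 34 = 14882 = 0x3A22.

3A22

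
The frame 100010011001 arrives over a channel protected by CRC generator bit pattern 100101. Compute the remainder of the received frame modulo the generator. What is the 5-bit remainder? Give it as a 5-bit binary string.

01010

Modulo-2 division of 100010011001 by 100101:
  pos 0: 100010 XOR 100101 = 000111
  pos 3: 111011 XOR 100101 = 011110
  pos 4: 111100 XOR 100101 = 011001
  pos 5: 110010 XOR 100101 = 010111
  pos 6: 101111 XOR 100101 = 001010
Remainder = 01010 (nonzero — an error is detected).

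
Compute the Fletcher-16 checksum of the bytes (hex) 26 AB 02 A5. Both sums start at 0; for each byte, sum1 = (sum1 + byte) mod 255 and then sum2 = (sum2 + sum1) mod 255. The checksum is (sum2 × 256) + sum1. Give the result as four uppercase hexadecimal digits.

4579

Running sums (mod 255):
  after byte 0 (26): sum1=38, sum2=38
  after byte 1 (AB): sum1=209, sum2=247
  after byte 2 (02): sum1=211, sum2=203
  after byte 3 (A5): sum1=121, sum2=69
Checksum = sum2·256 + sum1 = 69·256 + 121 = 17785 = 0x4579.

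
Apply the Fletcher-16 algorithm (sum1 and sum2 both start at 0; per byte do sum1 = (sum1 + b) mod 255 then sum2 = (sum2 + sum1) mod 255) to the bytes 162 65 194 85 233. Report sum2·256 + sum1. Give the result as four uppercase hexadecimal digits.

Running sums (mod 255):
  after byte 0 (162): sum1=162, sum2=162
  after byte 1 (65): sum1=227, sum2=134
  after byte 2 (194): sum1=166, sum2=45
  after byte 3 (85): sum1=251, sum2=41
  after byte 4 (233): sum1=229, sum2=15
Checksum = sum2·256 + sum1 = 15·256 + 229 = 4069 = 0x0FE5.

0FE5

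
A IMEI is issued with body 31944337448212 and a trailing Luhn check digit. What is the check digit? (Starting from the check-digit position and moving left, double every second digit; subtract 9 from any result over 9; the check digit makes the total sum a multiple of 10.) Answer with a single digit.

1

Partial digits right→left: 2 1 2 8 4 4 7 3 3 4 4 9 1 3
Double every second digit counting from the check-digit position (so the 1st, 3rd, 5th, ... of the partial from the right).
  doubled (with −9 where >9): 4 4 8 5 6 8 2 → sum 37
  kept as-is: 1 8 4 3 4 9 3 → sum 32
Total = 37 + 32 = 69.
Check digit = (10 − (69 mod 10)) mod 10 = 1.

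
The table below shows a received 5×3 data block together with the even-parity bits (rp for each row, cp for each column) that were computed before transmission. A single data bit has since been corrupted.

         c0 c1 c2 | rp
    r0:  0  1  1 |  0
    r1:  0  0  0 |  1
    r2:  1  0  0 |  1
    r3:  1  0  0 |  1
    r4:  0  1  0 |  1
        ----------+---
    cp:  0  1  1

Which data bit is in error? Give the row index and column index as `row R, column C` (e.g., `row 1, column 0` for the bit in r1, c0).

Recompute each row's even parity and compare to rp:
  r0: data parity 0, sent rp 0 → ok
  r1: data parity 0, sent rp 1 → mismatch
  r2: data parity 1, sent rp 1 → ok
  r3: data parity 1, sent rp 1 → ok
  r4: data parity 1, sent rp 1 → ok
Recompute each column's even parity and compare to cp:
  c0: data parity 0, sent cp 0 → ok
  c1: data parity 0, sent cp 1 → mismatch
  c2: data parity 1, sent cp 1 → ok
Exactly one row (r1) and one column (c1) fail → the flipped bit is at their intersection.

row 1, column 1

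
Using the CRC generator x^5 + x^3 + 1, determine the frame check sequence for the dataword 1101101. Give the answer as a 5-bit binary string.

00010

Append 5 zeros: 110110100000. Divide by 101001 (XOR where the leading bit is 1):
  pos 0: 110110 XOR 101001 = 011111
  pos 1: 111111 XOR 101001 = 010110
  pos 2: 101100 XOR 101001 = 000101
  pos 5: 101000 XOR 101001 = 000001
Remainder (last 5 bits) = 00010. This is the CRC / FCS.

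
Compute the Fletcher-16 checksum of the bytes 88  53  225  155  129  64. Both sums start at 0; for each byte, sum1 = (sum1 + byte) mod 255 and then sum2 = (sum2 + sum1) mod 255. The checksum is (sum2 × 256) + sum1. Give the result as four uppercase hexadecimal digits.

Running sums (mod 255):
  after byte 0 (88): sum1=88, sum2=88
  after byte 1 (53): sum1=141, sum2=229
  after byte 2 (225): sum1=111, sum2=85
  after byte 3 (155): sum1=11, sum2=96
  after byte 4 (129): sum1=140, sum2=236
  after byte 5 (64): sum1=204, sum2=185
Checksum = sum2·256 + sum1 = 185·256 + 204 = 47564 = 0xB9CC.

B9CC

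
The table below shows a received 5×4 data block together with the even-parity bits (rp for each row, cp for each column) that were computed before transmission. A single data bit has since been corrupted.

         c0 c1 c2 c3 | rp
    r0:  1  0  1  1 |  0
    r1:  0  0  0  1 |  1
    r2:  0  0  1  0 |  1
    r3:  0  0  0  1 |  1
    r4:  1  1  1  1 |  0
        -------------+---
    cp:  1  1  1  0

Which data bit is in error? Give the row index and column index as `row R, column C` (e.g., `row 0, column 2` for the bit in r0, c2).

Recompute each row's even parity and compare to rp:
  r0: data parity 1, sent rp 0 → mismatch
  r1: data parity 1, sent rp 1 → ok
  r2: data parity 1, sent rp 1 → ok
  r3: data parity 1, sent rp 1 → ok
  r4: data parity 0, sent rp 0 → ok
Recompute each column's even parity and compare to cp:
  c0: data parity 0, sent cp 1 → mismatch
  c1: data parity 1, sent cp 1 → ok
  c2: data parity 1, sent cp 1 → ok
  c3: data parity 0, sent cp 0 → ok
Exactly one row (r0) and one column (c0) fail → the flipped bit is at their intersection.

row 0, column 0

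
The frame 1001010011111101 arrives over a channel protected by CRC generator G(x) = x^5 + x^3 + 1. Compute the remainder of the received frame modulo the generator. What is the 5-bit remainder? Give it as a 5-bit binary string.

Modulo-2 division of 1001010011111101 by 101001:
  pos 0: 100101 XOR 101001 = 001100
  pos 2: 110000 XOR 101001 = 011001
  pos 3: 110011 XOR 101001 = 011010
  pos 4: 110101 XOR 101001 = 011100
  pos 5: 111001 XOR 101001 = 010000
  pos 6: 100001 XOR 101001 = 001000
  pos 8: 100011 XOR 101001 = 001010
  pos 10: 101001 XOR 101001 = 000000
Remainder = 00000 (zero — the frame passes the CRC check).

00000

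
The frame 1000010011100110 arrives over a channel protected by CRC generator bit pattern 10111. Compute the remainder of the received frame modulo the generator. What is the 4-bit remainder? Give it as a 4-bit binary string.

Modulo-2 division of 1000010011100110 by 10111:
  pos 0: 10000 XOR 10111 = 00111
  pos 2: 11110 XOR 10111 = 01001
  pos 3: 10010 XOR 10111 = 00101
  pos 5: 10111 XOR 10111 = 00000
  pos 10: 10011 XOR 10111 = 00100
Remainder = 1000 (nonzero — an error is detected).

1000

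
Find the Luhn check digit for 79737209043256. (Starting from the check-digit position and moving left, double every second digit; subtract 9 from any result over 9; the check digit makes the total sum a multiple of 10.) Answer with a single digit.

8

Partial digits right→left: 6 5 2 3 4 0 9 0 2 7 3 7 9 7
Double every second digit counting from the check-digit position (so the 1st, 3rd, 5th, ... of the partial from the right).
  doubled (with −9 where >9): 3 4 8 9 4 6 9 → sum 43
  kept as-is: 5 3 0 0 7 7 7 → sum 29
Total = 43 + 29 = 72.
Check digit = (10 − (72 mod 10)) mod 10 = 8.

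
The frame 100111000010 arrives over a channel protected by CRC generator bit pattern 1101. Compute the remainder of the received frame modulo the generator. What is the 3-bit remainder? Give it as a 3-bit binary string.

Modulo-2 division of 100111000010 by 1101:
  pos 0: 1001 XOR 1101 = 0100
  pos 1: 1001 XOR 1101 = 0100
  pos 2: 1001 XOR 1101 = 0100
  pos 3: 1000 XOR 1101 = 0101
  pos 4: 1010 XOR 1101 = 0111
  pos 5: 1110 XOR 1101 = 0011
  pos 7: 1101 XOR 1101 = 0000
Remainder = 000 (zero — the frame passes the CRC check).

000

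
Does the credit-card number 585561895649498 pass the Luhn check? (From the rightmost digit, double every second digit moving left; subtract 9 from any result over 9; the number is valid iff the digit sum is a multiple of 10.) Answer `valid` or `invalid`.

invalid

From the right, keep odd positions and double even positions (subtract 9 from any doubled value over 9):
  doubled (positions 2,4,...): 9 9 3 9 2 1 7 → sum 40
  kept (positions 1,3,...): 8 4 4 5 8 6 5 5 → sum 45
Total = 85.
85 mod 10 = 5, so the number is invalid.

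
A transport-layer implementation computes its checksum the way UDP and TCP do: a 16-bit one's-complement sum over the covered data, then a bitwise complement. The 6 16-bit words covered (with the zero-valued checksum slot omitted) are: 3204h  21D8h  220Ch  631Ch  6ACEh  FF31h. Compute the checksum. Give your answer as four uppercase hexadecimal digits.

One's-complement addition (fold any carry out of bit 15 back into bit 0):
  0x3204 + 0x21D8 = 0x053DC
  0x53DC + 0x220C = 0x075E8
  0x75E8 + 0x631C = 0x0D904
  0xD904 + 0x6ACE = 0x143D2 → wrap carry → 0x43D3
  0x43D3 + 0xFF31 = 0x14304 → wrap carry → 0x4305
One's-complement sum = 0x4305.
Checksum = ~0x4305 & 0xFFFF = 0xBCFA.

BCFA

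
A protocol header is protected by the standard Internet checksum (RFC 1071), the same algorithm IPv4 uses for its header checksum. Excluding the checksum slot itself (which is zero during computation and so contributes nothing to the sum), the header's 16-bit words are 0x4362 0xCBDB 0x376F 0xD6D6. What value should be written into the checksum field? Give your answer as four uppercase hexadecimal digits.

E27B

One's-complement addition (fold any carry out of bit 15 back into bit 0):
  0x4362 + 0xCBDB = 0x10F3D → wrap carry → 0x0F3E
  0x0F3E + 0x376F = 0x046AD
  0x46AD + 0xD6D6 = 0x11D83 → wrap carry → 0x1D84
One's-complement sum = 0x1D84.
Checksum = ~0x1D84 & 0xFFFF = 0xE27B.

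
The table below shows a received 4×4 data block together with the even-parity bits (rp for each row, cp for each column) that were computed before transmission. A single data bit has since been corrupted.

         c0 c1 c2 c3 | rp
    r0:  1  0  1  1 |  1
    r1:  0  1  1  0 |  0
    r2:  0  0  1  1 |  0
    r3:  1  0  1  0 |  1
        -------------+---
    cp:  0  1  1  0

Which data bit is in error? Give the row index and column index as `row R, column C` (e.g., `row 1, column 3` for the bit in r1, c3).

Recompute each row's even parity and compare to rp:
  r0: data parity 1, sent rp 1 → ok
  r1: data parity 0, sent rp 0 → ok
  r2: data parity 0, sent rp 0 → ok
  r3: data parity 0, sent rp 1 → mismatch
Recompute each column's even parity and compare to cp:
  c0: data parity 0, sent cp 0 → ok
  c1: data parity 1, sent cp 1 → ok
  c2: data parity 0, sent cp 1 → mismatch
  c3: data parity 0, sent cp 0 → ok
Exactly one row (r3) and one column (c2) fail → the flipped bit is at their intersection.

row 3, column 2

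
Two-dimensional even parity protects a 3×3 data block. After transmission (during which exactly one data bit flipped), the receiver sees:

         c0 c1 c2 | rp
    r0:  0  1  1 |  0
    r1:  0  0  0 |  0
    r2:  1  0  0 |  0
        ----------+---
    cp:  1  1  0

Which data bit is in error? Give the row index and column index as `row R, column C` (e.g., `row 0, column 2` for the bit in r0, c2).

Recompute each row's even parity and compare to rp:
  r0: data parity 0, sent rp 0 → ok
  r1: data parity 0, sent rp 0 → ok
  r2: data parity 1, sent rp 0 → mismatch
Recompute each column's even parity and compare to cp:
  c0: data parity 1, sent cp 1 → ok
  c1: data parity 1, sent cp 1 → ok
  c2: data parity 1, sent cp 0 → mismatch
Exactly one row (r2) and one column (c2) fail → the flipped bit is at their intersection.

row 2, column 2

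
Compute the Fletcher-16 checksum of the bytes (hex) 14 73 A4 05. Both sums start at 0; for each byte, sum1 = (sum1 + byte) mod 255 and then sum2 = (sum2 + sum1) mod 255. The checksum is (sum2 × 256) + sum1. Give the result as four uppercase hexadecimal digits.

F831

Running sums (mod 255):
  after byte 0 (14): sum1=20, sum2=20
  after byte 1 (73): sum1=135, sum2=155
  after byte 2 (A4): sum1=44, sum2=199
  after byte 3 (05): sum1=49, sum2=248
Checksum = sum2·256 + sum1 = 248·256 + 49 = 63537 = 0xF831.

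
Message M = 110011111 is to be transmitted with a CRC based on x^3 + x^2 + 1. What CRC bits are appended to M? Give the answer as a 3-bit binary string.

100

Append 3 zeros: 110011111000. Divide by 1101 (XOR where the leading bit is 1):
  pos 0: 1100 XOR 1101 = 0001
  pos 3: 1111 XOR 1101 = 0010
  pos 5: 1011 XOR 1101 = 0110
  pos 6: 1100 XOR 1101 = 0001
Remainder (last 3 bits) = 100. This is the CRC / FCS.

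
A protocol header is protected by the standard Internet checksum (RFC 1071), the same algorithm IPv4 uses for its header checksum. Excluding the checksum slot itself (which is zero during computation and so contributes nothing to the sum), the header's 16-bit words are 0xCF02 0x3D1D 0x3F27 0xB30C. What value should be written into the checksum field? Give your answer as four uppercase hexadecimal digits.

One's-complement addition (fold any carry out of bit 15 back into bit 0):
  0xCF02 + 0x3D1D = 0x10C1F → wrap carry → 0x0C20
  0x0C20 + 0x3F27 = 0x04B47
  0x4B47 + 0xB30C = 0x0FE53
One's-complement sum = 0xFE53.
Checksum = ~0xFE53 & 0xFFFF = 0x01AC.

01AC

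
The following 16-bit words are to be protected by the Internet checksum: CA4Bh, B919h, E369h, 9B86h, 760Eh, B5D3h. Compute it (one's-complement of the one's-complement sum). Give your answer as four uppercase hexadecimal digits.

D1C7

One's-complement addition (fold any carry out of bit 15 back into bit 0):
  0xCA4B + 0xB919 = 0x18364 → wrap carry → 0x8365
  0x8365 + 0xE369 = 0x166CE → wrap carry → 0x66CF
  0x66CF + 0x9B86 = 0x10255 → wrap carry → 0x0256
  0x0256 + 0x760E = 0x07864
  0x7864 + 0xB5D3 = 0x12E37 → wrap carry → 0x2E38
One's-complement sum = 0x2E38.
Checksum = ~0x2E38 & 0xFFFF = 0xD1C7.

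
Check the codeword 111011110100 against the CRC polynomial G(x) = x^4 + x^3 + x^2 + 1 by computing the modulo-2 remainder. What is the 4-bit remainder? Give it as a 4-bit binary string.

0000

Modulo-2 division of 111011110100 by 11101:
  pos 0: 11101 XOR 11101 = 00000
  pos 5: 11101 XOR 11101 = 00000
Remainder = 0000 (zero — the frame passes the CRC check).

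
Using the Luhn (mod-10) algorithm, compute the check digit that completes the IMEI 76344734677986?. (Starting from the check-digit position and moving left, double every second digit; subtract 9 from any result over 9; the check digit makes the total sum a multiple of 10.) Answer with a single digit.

Partial digits right→left: 6 8 9 7 7 6 4 3 7 4 4 3 6 7
Double every second digit counting from the check-digit position (so the 1st, 3rd, 5th, ... of the partial from the right).
  doubled (with −9 where >9): 3 9 5 8 5 8 3 → sum 41
  kept as-is: 8 7 6 3 4 3 7 → sum 38
Total = 41 + 38 = 79.
Check digit = (10 − (79 mod 10)) mod 10 = 1.

1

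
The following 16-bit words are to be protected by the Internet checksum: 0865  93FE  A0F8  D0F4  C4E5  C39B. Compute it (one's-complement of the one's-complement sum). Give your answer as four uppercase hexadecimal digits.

692D

One's-complement addition (fold any carry out of bit 15 back into bit 0):
  0x0865 + 0x93FE = 0x09C63
  0x9C63 + 0xA0F8 = 0x13D5B → wrap carry → 0x3D5C
  0x3D5C + 0xD0F4 = 0x10E50 → wrap carry → 0x0E51
  0x0E51 + 0xC4E5 = 0x0D336
  0xD336 + 0xC39B = 0x196D1 → wrap carry → 0x96D2
One's-complement sum = 0x96D2.
Checksum = ~0x96D2 & 0xFFFF = 0x692D.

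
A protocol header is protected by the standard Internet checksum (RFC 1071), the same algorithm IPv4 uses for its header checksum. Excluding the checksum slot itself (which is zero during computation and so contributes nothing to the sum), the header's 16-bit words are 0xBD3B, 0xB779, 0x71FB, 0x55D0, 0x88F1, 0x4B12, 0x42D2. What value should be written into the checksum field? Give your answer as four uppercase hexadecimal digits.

One's-complement addition (fold any carry out of bit 15 back into bit 0):
  0xBD3B + 0xB779 = 0x174B4 → wrap carry → 0x74B5
  0x74B5 + 0x71FB = 0x0E6B0
  0xE6B0 + 0x55D0 = 0x13C80 → wrap carry → 0x3C81
  0x3C81 + 0x88F1 = 0x0C572
  0xC572 + 0x4B12 = 0x11084 → wrap carry → 0x1085
  0x1085 + 0x42D2 = 0x05357
One's-complement sum = 0x5357.
Checksum = ~0x5357 & 0xFFFF = 0xACA8.

ACA8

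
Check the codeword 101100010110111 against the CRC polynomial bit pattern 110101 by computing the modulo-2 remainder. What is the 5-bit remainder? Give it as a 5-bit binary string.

Modulo-2 division of 101100010110111 by 110101:
  pos 0: 101100 XOR 110101 = 011001
  pos 1: 110010 XOR 110101 = 000111
  pos 4: 111101 XOR 110101 = 001000
  pos 6: 100010 XOR 110101 = 010111
  pos 7: 101111 XOR 110101 = 011010
  pos 8: 110101 XOR 110101 = 000000
Remainder = 00001 (nonzero — an error is detected).

00001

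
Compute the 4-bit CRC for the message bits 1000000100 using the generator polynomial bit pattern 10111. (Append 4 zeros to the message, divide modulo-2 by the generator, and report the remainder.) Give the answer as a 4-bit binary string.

0000

Append 4 zeros: 10000001000000. Divide by 10111 (XOR where the leading bit is 1):
  pos 0: 10000 XOR 10111 = 00111
  pos 2: 11100 XOR 10111 = 01011
  pos 3: 10111 XOR 10111 = 00000
Remainder (last 4 bits) = 0000. This is the CRC / FCS.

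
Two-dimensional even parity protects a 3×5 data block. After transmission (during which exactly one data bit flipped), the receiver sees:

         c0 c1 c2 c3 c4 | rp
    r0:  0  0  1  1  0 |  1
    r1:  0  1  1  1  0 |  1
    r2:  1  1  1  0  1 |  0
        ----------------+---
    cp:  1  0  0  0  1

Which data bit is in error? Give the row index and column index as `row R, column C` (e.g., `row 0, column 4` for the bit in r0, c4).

row 0, column 2

Recompute each row's even parity and compare to rp:
  r0: data parity 0, sent rp 1 → mismatch
  r1: data parity 1, sent rp 1 → ok
  r2: data parity 0, sent rp 0 → ok
Recompute each column's even parity and compare to cp:
  c0: data parity 1, sent cp 1 → ok
  c1: data parity 0, sent cp 0 → ok
  c2: data parity 1, sent cp 0 → mismatch
  c3: data parity 0, sent cp 0 → ok
  c4: data parity 1, sent cp 1 → ok
Exactly one row (r0) and one column (c2) fail → the flipped bit is at their intersection.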